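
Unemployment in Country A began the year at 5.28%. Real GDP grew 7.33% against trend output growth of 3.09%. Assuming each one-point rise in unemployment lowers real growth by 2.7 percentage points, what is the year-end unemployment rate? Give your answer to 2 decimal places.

3.71%

Growth-rate Okun's law: g_Y = g_Y* - β × Δu, so Δu = (g_Y* - g_Y)/β.
Δu = (3.09 - 7.33)/2.7 = -4.24/2.7 = -1.57 percentage points.
Year-end unemployment = 5.28 - 1.57 = 3.71%.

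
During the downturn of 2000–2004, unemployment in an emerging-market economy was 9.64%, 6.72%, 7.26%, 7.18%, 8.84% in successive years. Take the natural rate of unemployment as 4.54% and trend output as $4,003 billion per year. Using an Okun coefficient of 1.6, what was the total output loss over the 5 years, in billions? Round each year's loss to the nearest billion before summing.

Year 2000: gap = -1.6 × (9.64 - 4.54) = -8.16%, loss ≈ 4003 × 8.16/100 ≈ 327.
Year 2001: gap = -1.6 × (6.72 - 4.54) = -3.488%, loss ≈ 4003 × 3.488/100 ≈ 140.
Year 2002: gap = -1.6 × (7.26 - 4.54) = -4.352%, loss ≈ 4003 × 4.352/100 ≈ 174.
Year 2003: gap = -1.6 × (7.18 - 4.54) = -4.224%, loss ≈ 4003 × 4.224/100 ≈ 169.
Year 2004: gap = -1.6 × (8.84 - 4.54) = -6.88%, loss ≈ 4003 × 6.88/100 ≈ 275.
Total lost output = 327 + 140 + 174 + 169 + 275 = 1085 billion.

$1,085 billion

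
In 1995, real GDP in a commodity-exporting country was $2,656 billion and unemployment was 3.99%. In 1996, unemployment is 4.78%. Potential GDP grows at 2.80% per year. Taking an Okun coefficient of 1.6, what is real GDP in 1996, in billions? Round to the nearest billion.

$2,697 billion

Δu = 4.78 - 3.99 = 0.79 points.
Okun's law (growth form): g_Y = g_Y* - β × Δu = 2.80 - 1.6 × (0.79) = 2.8 - 1.264 = 1.536%.
Real GDP in the next year = 2656 × (1 + 1.536/100) = 2656 × 1.01536 ≈ 2697 billion.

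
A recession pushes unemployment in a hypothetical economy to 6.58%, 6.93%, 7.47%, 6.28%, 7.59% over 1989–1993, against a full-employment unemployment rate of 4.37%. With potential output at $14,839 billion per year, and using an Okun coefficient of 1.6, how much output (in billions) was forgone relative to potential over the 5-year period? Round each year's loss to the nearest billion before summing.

$3,087 billion

Year 1989: gap = -1.6 × (6.58 - 4.37) = -3.536%, loss ≈ 14839 × 3.536/100 ≈ 525.
Year 1990: gap = -1.6 × (6.93 - 4.37) = -4.096%, loss ≈ 14839 × 4.096/100 ≈ 608.
Year 1991: gap = -1.6 × (7.47 - 4.37) = -4.96%, loss ≈ 14839 × 4.96/100 ≈ 736.
Year 1992: gap = -1.6 × (6.28 - 4.37) = -3.056%, loss ≈ 14839 × 3.056/100 ≈ 453.
Year 1993: gap = -1.6 × (7.59 - 4.37) = -5.152%, loss ≈ 14839 × 5.152/100 ≈ 765.
Total lost output = 525 + 608 + 736 + 453 + 765 = 3087 billion.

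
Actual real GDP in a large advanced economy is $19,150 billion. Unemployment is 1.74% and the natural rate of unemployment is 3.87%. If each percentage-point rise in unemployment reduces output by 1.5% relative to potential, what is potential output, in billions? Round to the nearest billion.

$18,557 billion

Unemployment gap = 1.74 - 3.87 = -2.13 points, so output gap = -1.5 × (-2.13) = 3.195%.
Since Y = Y* × (1 + gap/100), Y* = 19150/1.03195 ≈ 18557 billion.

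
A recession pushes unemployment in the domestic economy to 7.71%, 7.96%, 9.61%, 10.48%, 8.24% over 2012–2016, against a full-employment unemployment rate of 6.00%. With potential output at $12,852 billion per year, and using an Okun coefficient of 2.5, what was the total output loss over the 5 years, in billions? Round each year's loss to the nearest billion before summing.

$4,498 billion

Year 2012: gap = -2.5 × (7.71 - 6) = -4.275%, loss ≈ 12852 × 4.275/100 ≈ 549.
Year 2013: gap = -2.5 × (7.96 - 6) = -4.9%, loss ≈ 12852 × 4.9/100 ≈ 630.
Year 2014: gap = -2.5 × (9.61 - 6) = -9.025%, loss ≈ 12852 × 9.025/100 ≈ 1160.
Year 2015: gap = -2.5 × (10.48 - 6) = -11.2%, loss ≈ 12852 × 11.2/100 ≈ 1439.
Year 2016: gap = -2.5 × (8.24 - 6) = -5.6%, loss ≈ 12852 × 5.6/100 ≈ 720.
Total lost output = 549 + 630 + 1160 + 1439 + 720 = 4498 billion.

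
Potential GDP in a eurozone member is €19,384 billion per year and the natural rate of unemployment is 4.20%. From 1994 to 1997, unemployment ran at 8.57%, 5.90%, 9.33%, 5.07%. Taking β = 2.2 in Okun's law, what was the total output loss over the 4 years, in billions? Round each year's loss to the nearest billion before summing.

Year 1994: gap = -2.2 × (8.57 - 4.2) = -9.614%, loss ≈ 19384 × 9.614/100 ≈ 1864.
Year 1995: gap = -2.2 × (5.9 - 4.2) = -3.74%, loss ≈ 19384 × 3.74/100 ≈ 725.
Year 1996: gap = -2.2 × (9.33 - 4.2) = -11.286%, loss ≈ 19384 × 11.286/100 ≈ 2188.
Year 1997: gap = -2.2 × (5.07 - 4.2) = -1.914%, loss ≈ 19384 × 1.914/100 ≈ 371.
Total lost output = 1864 + 725 + 2188 + 371 = 5148 billion.

€5,148 billion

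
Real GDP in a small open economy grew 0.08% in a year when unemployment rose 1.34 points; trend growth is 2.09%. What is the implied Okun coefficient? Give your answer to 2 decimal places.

β ≈ 1.50

Growth form: g_Y = g_Y* - β × Δu, so β = (g_Y* - g_Y)/Δu.
β = (2.09 - 0.08)/1.34 = 2.01/1.34 = 1.50.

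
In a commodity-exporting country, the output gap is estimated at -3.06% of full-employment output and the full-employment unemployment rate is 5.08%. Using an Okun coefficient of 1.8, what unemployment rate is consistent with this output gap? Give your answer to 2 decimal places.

From Okun's law, u - u* = -(output gap)/β = -(-3.06)/1.8 = 1.7 points.
So u = 5.08 + 1.7 = 6.78%.

6.78%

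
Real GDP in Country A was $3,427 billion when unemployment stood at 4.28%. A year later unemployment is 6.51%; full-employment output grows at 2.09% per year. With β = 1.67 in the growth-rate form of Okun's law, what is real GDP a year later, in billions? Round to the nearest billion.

$3,371 billion

Δu = 6.51 - 4.28 = 2.23 points.
Okun's law (growth form): g_Y = g_Y* - β × Δu = 2.09 - 1.67 × (2.23) = 2.09 - 3.7241 = -1.6341%.
Real GDP in the next year = 3427 × (1 - 1.6341/100) = 3427 × 0.983659 ≈ 3371 billion.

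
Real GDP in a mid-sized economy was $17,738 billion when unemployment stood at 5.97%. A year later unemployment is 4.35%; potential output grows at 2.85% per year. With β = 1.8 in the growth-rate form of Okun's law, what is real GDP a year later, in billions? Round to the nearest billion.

Δu = 4.35 - 5.97 = -1.62 points.
Okun's law (growth form): g_Y = g_Y* - β × Δu = 2.85 - 1.8 × (-1.62) = 2.85 + 2.916 = 5.766%.
Real GDP in the next year = 17738 × (1 + 5.766/100) = 17738 × 1.05766 ≈ 18761 billion.

$18,761 billion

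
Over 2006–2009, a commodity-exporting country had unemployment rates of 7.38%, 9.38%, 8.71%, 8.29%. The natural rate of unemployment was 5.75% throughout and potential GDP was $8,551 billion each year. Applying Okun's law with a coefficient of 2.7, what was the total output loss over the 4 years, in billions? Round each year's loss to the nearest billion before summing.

$2,483 billion

Year 2006: gap = -2.7 × (7.38 - 5.75) = -4.401%, loss ≈ 8551 × 4.401/100 ≈ 376.
Year 2007: gap = -2.7 × (9.38 - 5.75) = -9.801%, loss ≈ 8551 × 9.801/100 ≈ 838.
Year 2008: gap = -2.7 × (8.71 - 5.75) = -7.992%, loss ≈ 8551 × 7.992/100 ≈ 683.
Year 2009: gap = -2.7 × (8.29 - 5.75) = -6.858%, loss ≈ 8551 × 6.858/100 ≈ 586.
Total lost output = 376 + 838 + 683 + 586 = 2483 billion.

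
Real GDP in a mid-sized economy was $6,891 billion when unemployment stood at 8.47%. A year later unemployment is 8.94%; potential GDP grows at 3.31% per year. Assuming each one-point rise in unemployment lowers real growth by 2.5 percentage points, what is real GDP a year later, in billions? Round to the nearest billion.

$7,038 billion

Δu = 8.94 - 8.47 = 0.47 points.
Okun's law (growth form): g_Y = g_Y* - β × Δu = 3.31 - 2.5 × (0.47) = 3.31 - 1.175 = 2.135%.
Real GDP in the next year = 6891 × (1 + 2.135/100) = 6891 × 1.02135 ≈ 7038 billion.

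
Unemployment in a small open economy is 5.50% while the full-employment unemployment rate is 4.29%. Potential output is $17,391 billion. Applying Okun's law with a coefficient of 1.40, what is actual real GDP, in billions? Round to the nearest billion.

Unemployment gap = 5.5 - 4.29 = 1.21 points, so the output gap is -1.4 × 1.21 = -1.694%.
Actual GDP = 17391 × (1 - 1.694/100) = 17391 × 0.98306 ≈ 17096 billion.

$17,096 billion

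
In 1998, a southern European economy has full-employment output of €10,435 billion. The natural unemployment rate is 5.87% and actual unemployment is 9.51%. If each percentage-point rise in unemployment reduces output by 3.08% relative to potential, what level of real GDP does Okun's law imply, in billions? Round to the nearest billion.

€9,265 billion

Unemployment gap = 9.51 - 5.87 = 3.64 points, so the output gap is -3.08 × 3.64 = -11.2112%.
Actual GDP = 10435 × (1 - 11.2112/100) = 10435 × 0.887888 ≈ 9265 billion.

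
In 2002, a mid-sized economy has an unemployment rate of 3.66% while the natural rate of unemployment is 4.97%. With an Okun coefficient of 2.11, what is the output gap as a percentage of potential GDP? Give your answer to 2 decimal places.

The unemployment gap is 3.66 - 4.97 = -1.31 percentage points.
Okun's law gives an output gap of -2.11 × (-1.31) = 2.7641%, i.e. 2.76% above potential.

2.76%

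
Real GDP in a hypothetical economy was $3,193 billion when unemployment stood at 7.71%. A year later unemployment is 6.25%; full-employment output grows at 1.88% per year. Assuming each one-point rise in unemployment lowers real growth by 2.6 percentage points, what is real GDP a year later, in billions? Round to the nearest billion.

$3,374 billion

Δu = 6.25 - 7.71 = -1.46 points.
Okun's law (growth form): g_Y = g_Y* - β × Δu = 1.88 - 2.6 × (-1.46) = 1.88 + 3.796 = 5.676%.
Real GDP in the next year = 3193 × (1 + 5.676/100) = 3193 × 1.05676 ≈ 3374 billion.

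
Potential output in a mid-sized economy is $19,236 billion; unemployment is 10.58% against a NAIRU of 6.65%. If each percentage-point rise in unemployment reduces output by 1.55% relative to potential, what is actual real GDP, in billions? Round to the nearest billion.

Unemployment gap = 10.58 - 6.65 = 3.93 points, so the output gap is -1.55 × 3.93 = -6.0915%.
Actual GDP = 19236 × (1 - 6.0915/100) = 19236 × 0.939085 ≈ 18064 billion.

$18,064 billion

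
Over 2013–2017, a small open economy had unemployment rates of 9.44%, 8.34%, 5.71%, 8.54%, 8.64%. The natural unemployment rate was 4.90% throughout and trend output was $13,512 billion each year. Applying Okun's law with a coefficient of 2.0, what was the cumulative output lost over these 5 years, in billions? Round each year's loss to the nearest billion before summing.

$4,371 billion

Year 2013: gap = -2.0 × (9.44 - 4.9) = -9.08%, loss ≈ 13512 × 9.08/100 ≈ 1227.
Year 2014: gap = -2.0 × (8.34 - 4.9) = -6.88%, loss ≈ 13512 × 6.88/100 ≈ 930.
Year 2015: gap = -2.0 × (5.71 - 4.9) = -1.62%, loss ≈ 13512 × 1.62/100 ≈ 219.
Year 2016: gap = -2.0 × (8.54 - 4.9) = -7.28%, loss ≈ 13512 × 7.28/100 ≈ 984.
Year 2017: gap = -2.0 × (8.64 - 4.9) = -7.48%, loss ≈ 13512 × 7.48/100 ≈ 1011.
Total lost output = 1227 + 930 + 219 + 984 + 1011 = 4371 billion.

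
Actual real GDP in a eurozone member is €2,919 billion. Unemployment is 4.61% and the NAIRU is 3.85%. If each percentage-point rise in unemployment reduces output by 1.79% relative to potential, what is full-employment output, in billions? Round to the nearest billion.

€2,959 billion

Unemployment gap = 4.61 - 3.85 = 0.76 points, so output gap = -1.79 × 0.76 = -1.3604%.
Since Y = Y* × (1 + gap/100), Y* = 2919/0.986396 ≈ 2959 billion.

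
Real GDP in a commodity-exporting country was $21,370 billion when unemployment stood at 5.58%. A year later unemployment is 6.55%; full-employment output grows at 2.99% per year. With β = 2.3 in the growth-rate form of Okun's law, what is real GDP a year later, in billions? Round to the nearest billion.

Δu = 6.55 - 5.58 = 0.97 points.
Okun's law (growth form): g_Y = g_Y* - β × Δu = 2.99 - 2.3 × (0.97) = 2.99 - 2.231 = 0.759%.
Real GDP in the next year = 21370 × (1 + 0.759/100) = 21370 × 1.00759 ≈ 21532 billion.

$21,532 billion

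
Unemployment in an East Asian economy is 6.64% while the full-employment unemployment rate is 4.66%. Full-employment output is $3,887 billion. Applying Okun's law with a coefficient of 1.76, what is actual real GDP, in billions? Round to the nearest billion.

Unemployment gap = 6.64 - 4.66 = 1.98 points, so the output gap is -1.76 × 1.98 = -3.4848%.
Actual GDP = 3887 × (1 - 3.4848/100) = 3887 × 0.965152 ≈ 3752 billion.

$3,752 billion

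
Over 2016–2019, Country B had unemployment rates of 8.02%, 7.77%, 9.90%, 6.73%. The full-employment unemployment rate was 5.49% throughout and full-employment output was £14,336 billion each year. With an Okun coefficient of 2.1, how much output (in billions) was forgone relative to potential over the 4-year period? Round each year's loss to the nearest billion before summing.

£3,149 billion

Year 2016: gap = -2.1 × (8.02 - 5.49) = -5.313%, loss ≈ 14336 × 5.313/100 ≈ 762.
Year 2017: gap = -2.1 × (7.77 - 5.49) = -4.788%, loss ≈ 14336 × 4.788/100 ≈ 686.
Year 2018: gap = -2.1 × (9.9 - 5.49) = -9.261%, loss ≈ 14336 × 9.261/100 ≈ 1328.
Year 2019: gap = -2.1 × (6.73 - 5.49) = -2.604%, loss ≈ 14336 × 2.604/100 ≈ 373.
Total lost output = 762 + 686 + 1328 + 373 = 3149 billion.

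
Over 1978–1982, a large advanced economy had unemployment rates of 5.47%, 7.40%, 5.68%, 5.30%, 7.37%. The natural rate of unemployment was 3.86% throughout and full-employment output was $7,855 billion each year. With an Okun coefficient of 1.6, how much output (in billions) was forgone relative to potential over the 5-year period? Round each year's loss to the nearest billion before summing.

Year 1978: gap = -1.6 × (5.47 - 3.86) = -2.576%, loss ≈ 7855 × 2.576/100 ≈ 202.
Year 1979: gap = -1.6 × (7.4 - 3.86) = -5.664%, loss ≈ 7855 × 5.664/100 ≈ 445.
Year 1980: gap = -1.6 × (5.68 - 3.86) = -2.912%, loss ≈ 7855 × 2.912/100 ≈ 229.
Year 1981: gap = -1.6 × (5.3 - 3.86) = -2.304%, loss ≈ 7855 × 2.304/100 ≈ 181.
Year 1982: gap = -1.6 × (7.37 - 3.86) = -5.616%, loss ≈ 7855 × 5.616/100 ≈ 441.
Total lost output = 202 + 445 + 229 + 181 + 441 = 1498 billion.

$1,498 billion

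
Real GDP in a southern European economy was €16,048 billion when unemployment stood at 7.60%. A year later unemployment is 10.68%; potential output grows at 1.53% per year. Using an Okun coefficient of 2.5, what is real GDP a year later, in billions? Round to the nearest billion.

Δu = 10.68 - 7.6 = 3.08 points.
Okun's law (growth form): g_Y = g_Y* - β × Δu = 1.53 - 2.5 × (3.08) = 1.53 - 7.7 = -6.17%.
Real GDP in the next year = 16048 × (1 - 6.17/100) = 16048 × 0.9383 ≈ 15058 billion.

€15,058 billion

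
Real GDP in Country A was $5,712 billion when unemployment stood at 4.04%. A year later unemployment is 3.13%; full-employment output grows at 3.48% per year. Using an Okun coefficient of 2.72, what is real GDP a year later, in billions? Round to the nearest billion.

$6,052 billion

Δu = 3.13 - 4.04 = -0.91 points.
Okun's law (growth form): g_Y = g_Y* - β × Δu = 3.48 - 2.72 × (-0.91) = 3.48 + 2.4752 = 5.9552%.
Real GDP in the next year = 5712 × (1 + 5.9552/100) = 5712 × 1.059552 ≈ 6052 billion.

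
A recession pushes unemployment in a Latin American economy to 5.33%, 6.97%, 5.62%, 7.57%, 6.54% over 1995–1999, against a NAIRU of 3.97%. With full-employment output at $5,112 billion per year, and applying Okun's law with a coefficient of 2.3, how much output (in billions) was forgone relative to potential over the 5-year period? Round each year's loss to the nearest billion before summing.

Year 1995: gap = -2.3 × (5.33 - 3.97) = -3.128%, loss ≈ 5112 × 3.128/100 ≈ 160.
Year 1996: gap = -2.3 × (6.97 - 3.97) = -6.9%, loss ≈ 5112 × 6.9/100 ≈ 353.
Year 1997: gap = -2.3 × (5.62 - 3.97) = -3.795%, loss ≈ 5112 × 3.795/100 ≈ 194.
Year 1998: gap = -2.3 × (7.57 - 3.97) = -8.28%, loss ≈ 5112 × 8.28/100 ≈ 423.
Year 1999: gap = -2.3 × (6.54 - 3.97) = -5.911%, loss ≈ 5112 × 5.911/100 ≈ 302.
Total lost output = 160 + 353 + 194 + 423 + 302 = 1432 billion.

$1,432 billion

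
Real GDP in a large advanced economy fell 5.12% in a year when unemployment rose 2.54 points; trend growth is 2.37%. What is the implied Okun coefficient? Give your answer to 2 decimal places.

β ≈ 2.95

Growth form: g_Y = g_Y* - β × Δu, so β = (g_Y* - g_Y)/Δu.
β = (2.37 + 5.12)/2.54 = 7.49/2.54 = 2.95.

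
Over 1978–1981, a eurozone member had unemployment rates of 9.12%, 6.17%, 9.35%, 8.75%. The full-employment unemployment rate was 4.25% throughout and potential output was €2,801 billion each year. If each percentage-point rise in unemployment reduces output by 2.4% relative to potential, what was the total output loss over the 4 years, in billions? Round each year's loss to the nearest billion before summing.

Year 1978: gap = -2.4 × (9.12 - 4.25) = -11.688%, loss ≈ 2801 × 11.688/100 ≈ 327.
Year 1979: gap = -2.4 × (6.17 - 4.25) = -4.608%, loss ≈ 2801 × 4.608/100 ≈ 129.
Year 1980: gap = -2.4 × (9.35 - 4.25) = -12.24%, loss ≈ 2801 × 12.24/100 ≈ 343.
Year 1981: gap = -2.4 × (8.75 - 4.25) = -10.8%, loss ≈ 2801 × 10.8/100 ≈ 303.
Total lost output = 327 + 129 + 343 + 303 = 1102 billion.

€1,102 billion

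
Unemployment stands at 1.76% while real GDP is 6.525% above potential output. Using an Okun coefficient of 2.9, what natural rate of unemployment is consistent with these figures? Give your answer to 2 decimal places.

From Okun's law, u - u* = -(output gap)/β = -(6.525)/2.9 = -2.25 points.
So u* = 1.76 + 2.25 = 4.01%.

4.01%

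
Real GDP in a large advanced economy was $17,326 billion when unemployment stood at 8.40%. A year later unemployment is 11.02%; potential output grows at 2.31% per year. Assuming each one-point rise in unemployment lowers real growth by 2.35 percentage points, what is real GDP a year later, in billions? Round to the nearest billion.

$16,659 billion

Δu = 11.02 - 8.4 = 2.62 points.
Okun's law (growth form): g_Y = g_Y* - β × Δu = 2.31 - 2.35 × (2.62) = 2.31 - 6.157 = -3.847%.
Real GDP in the next year = 17326 × (1 - 3.847/100) = 17326 × 0.96153 ≈ 16659 billion.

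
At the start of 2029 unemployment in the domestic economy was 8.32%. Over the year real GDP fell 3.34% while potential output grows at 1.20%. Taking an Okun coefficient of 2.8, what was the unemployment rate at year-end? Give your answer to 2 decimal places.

Growth-rate Okun's law: g_Y = g_Y* - β × Δu, so Δu = (g_Y* - g_Y)/β.
Δu = (1.2 + 3.34)/2.8 = 4.54/2.8 = 1.62 percentage points.
Year-end unemployment = 8.32 + 1.62 = 9.94%.

9.94%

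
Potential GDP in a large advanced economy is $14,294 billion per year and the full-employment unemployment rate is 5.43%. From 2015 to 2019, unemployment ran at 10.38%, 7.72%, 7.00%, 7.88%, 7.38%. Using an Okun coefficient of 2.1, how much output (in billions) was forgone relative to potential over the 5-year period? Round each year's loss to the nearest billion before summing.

$3,964 billion

Year 2015: gap = -2.1 × (10.38 - 5.43) = -10.395%, loss ≈ 14294 × 10.395/100 ≈ 1486.
Year 2016: gap = -2.1 × (7.72 - 5.43) = -4.809%, loss ≈ 14294 × 4.809/100 ≈ 687.
Year 2017: gap = -2.1 × (7 - 5.43) = -3.297%, loss ≈ 14294 × 3.297/100 ≈ 471.
Year 2018: gap = -2.1 × (7.88 - 5.43) = -5.145%, loss ≈ 14294 × 5.145/100 ≈ 735.
Year 2019: gap = -2.1 × (7.38 - 5.43) = -4.095%, loss ≈ 14294 × 4.095/100 ≈ 585.
Total lost output = 1486 + 687 + 471 + 735 + 585 = 3964 billion.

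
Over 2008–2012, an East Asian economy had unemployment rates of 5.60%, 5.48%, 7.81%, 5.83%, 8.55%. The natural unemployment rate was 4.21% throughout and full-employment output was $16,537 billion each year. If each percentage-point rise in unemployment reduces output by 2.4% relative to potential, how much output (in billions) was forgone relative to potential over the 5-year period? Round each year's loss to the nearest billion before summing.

$4,850 billion

Year 2008: gap = -2.4 × (5.6 - 4.21) = -3.336%, loss ≈ 16537 × 3.336/100 ≈ 552.
Year 2009: gap = -2.4 × (5.48 - 4.21) = -3.048%, loss ≈ 16537 × 3.048/100 ≈ 504.
Year 2010: gap = -2.4 × (7.81 - 4.21) = -8.64%, loss ≈ 16537 × 8.64/100 ≈ 1429.
Year 2011: gap = -2.4 × (5.83 - 4.21) = -3.888%, loss ≈ 16537 × 3.888/100 ≈ 643.
Year 2012: gap = -2.4 × (8.55 - 4.21) = -10.416%, loss ≈ 16537 × 10.416/100 ≈ 1722.
Total lost output = 552 + 504 + 1429 + 643 + 1722 = 4850 billion.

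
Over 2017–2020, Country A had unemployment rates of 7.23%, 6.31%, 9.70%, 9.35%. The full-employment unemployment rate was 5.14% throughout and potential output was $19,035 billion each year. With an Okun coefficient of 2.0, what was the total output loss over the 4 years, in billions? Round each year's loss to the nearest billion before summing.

$4,580 billion

Year 2017: gap = -2.0 × (7.23 - 5.14) = -4.18%, loss ≈ 19035 × 4.18/100 ≈ 796.
Year 2018: gap = -2.0 × (6.31 - 5.14) = -2.34%, loss ≈ 19035 × 2.34/100 ≈ 445.
Year 2019: gap = -2.0 × (9.7 - 5.14) = -9.12%, loss ≈ 19035 × 9.12/100 ≈ 1736.
Year 2020: gap = -2.0 × (9.35 - 5.14) = -8.42%, loss ≈ 19035 × 8.42/100 ≈ 1603.
Total lost output = 796 + 445 + 1736 + 1603 = 4580 billion.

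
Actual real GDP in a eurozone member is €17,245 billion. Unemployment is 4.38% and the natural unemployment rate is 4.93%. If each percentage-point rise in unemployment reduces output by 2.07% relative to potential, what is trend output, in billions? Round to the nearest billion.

Unemployment gap = 4.38 - 4.93 = -0.55 points, so output gap = -2.07 × (-0.55) = 1.1385%.
Since Y = Y* × (1 + gap/100), Y* = 17245/1.011385 ≈ 17051 billion.

€17,051 billion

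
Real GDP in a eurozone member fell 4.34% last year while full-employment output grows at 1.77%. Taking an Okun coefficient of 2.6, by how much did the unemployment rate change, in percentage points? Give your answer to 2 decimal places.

Growth-rate Okun's law: g_Y = g_Y* - β × Δu, so Δu = (g_Y* - g_Y)/β.
Δu = (1.77 + 4.34)/2.6 = 6.11/2.6 = 2.35 percentage points.

2.35 percentage points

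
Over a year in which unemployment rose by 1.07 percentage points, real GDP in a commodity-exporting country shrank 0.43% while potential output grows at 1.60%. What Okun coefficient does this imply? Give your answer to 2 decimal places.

β ≈ 1.90

Growth form: g_Y = g_Y* - β × Δu, so β = (g_Y* - g_Y)/Δu.
β = (1.6 + 0.43)/1.07 = 2.03/1.07 = 1.90.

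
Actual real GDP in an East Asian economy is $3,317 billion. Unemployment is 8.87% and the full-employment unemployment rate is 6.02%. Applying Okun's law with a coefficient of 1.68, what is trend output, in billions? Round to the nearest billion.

Unemployment gap = 8.87 - 6.02 = 2.85 points, so output gap = -1.68 × 2.85 = -4.788%.
Since Y = Y* × (1 + gap/100), Y* = 3317/0.95212 ≈ 3484 billion.

$3,484 billion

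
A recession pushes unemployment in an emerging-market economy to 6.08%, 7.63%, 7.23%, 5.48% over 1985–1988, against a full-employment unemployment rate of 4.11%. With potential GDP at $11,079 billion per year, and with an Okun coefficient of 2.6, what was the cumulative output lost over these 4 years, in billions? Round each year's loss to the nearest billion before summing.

Year 1985: gap = -2.6 × (6.08 - 4.11) = -5.122%, loss ≈ 11079 × 5.122/100 ≈ 567.
Year 1986: gap = -2.6 × (7.63 - 4.11) = -9.152%, loss ≈ 11079 × 9.152/100 ≈ 1014.
Year 1987: gap = -2.6 × (7.23 - 4.11) = -8.112%, loss ≈ 11079 × 8.112/100 ≈ 899.
Year 1988: gap = -2.6 × (5.48 - 4.11) = -3.562%, loss ≈ 11079 × 3.562/100 ≈ 395.
Total lost output = 567 + 1014 + 899 + 395 = 2875 billion.

$2,875 billion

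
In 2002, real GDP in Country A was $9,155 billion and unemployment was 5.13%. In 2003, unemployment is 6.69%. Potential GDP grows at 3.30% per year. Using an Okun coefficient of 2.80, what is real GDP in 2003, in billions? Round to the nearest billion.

Δu = 6.69 - 5.13 = 1.56 points.
Okun's law (growth form): g_Y = g_Y* - β × Δu = 3.30 - 2.80 × (1.56) = 3.3 - 4.368 = -1.068%.
Real GDP in the next year = 9155 × (1 - 1.068/100) = 9155 × 0.98932 ≈ 9057 billion.

$9,057 billion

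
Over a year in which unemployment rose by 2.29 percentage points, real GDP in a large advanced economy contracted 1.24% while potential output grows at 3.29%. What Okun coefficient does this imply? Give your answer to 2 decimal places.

β ≈ 1.98

Growth form: g_Y = g_Y* - β × Δu, so β = (g_Y* - g_Y)/Δu.
β = (3.29 + 1.24)/2.29 = 4.53/2.29 = 1.98.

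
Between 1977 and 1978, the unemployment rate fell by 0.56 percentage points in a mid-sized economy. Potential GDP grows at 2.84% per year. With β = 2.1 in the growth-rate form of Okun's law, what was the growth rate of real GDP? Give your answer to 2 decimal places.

4.02%

Growth-rate Okun's law: g_Y = g_Y* - β × Δu.
g_Y = 2.84 - 2.1 × (-0.56) = 2.84 + 1.176 = 4.016%, i.e. 4.02% to 2 d.p.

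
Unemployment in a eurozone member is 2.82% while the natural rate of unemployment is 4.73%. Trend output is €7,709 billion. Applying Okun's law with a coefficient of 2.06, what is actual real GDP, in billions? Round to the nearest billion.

Unemployment gap = 2.82 - 4.73 = -1.91 points, so the output gap is -2.06 × (-1.91) = 3.9346%.
Actual GDP = 7709 × (1 + 3.9346/100) = 7709 × 1.039346 ≈ 8012 billion.

€8,012 billion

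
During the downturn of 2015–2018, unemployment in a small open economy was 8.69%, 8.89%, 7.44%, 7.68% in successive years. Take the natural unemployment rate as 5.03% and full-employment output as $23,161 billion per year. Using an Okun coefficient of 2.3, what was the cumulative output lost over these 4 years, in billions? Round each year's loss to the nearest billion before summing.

$6,702 billion

Year 2015: gap = -2.3 × (8.69 - 5.03) = -8.418%, loss ≈ 23161 × 8.418/100 ≈ 1950.
Year 2016: gap = -2.3 × (8.89 - 5.03) = -8.878%, loss ≈ 23161 × 8.878/100 ≈ 2056.
Year 2017: gap = -2.3 × (7.44 - 5.03) = -5.543%, loss ≈ 23161 × 5.543/100 ≈ 1284.
Year 2018: gap = -2.3 × (7.68 - 5.03) = -6.095%, loss ≈ 23161 × 6.095/100 ≈ 1412.
Total lost output = 1950 + 2056 + 1284 + 1412 = 6702 billion.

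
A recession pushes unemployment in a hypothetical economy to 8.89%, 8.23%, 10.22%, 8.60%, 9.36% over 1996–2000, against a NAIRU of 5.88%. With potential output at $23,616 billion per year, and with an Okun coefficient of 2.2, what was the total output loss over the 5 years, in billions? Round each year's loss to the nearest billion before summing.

Year 1996: gap = -2.2 × (8.89 - 5.88) = -6.622%, loss ≈ 23616 × 6.622/100 ≈ 1564.
Year 1997: gap = -2.2 × (8.23 - 5.88) = -5.17%, loss ≈ 23616 × 5.17/100 ≈ 1221.
Year 1998: gap = -2.2 × (10.22 - 5.88) = -9.548%, loss ≈ 23616 × 9.548/100 ≈ 2255.
Year 1999: gap = -2.2 × (8.6 - 5.88) = -5.984%, loss ≈ 23616 × 5.984/100 ≈ 1413.
Year 2000: gap = -2.2 × (9.36 - 5.88) = -7.656%, loss ≈ 23616 × 7.656/100 ≈ 1808.
Total lost output = 1564 + 1221 + 2255 + 1413 + 1808 = 8261 billion.

$8,261 billion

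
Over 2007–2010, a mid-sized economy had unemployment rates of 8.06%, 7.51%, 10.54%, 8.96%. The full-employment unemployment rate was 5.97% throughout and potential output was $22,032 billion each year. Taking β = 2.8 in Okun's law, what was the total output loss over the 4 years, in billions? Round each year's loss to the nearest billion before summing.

Year 2007: gap = -2.8 × (8.06 - 5.97) = -5.852%, loss ≈ 22032 × 5.852/100 ≈ 1289.
Year 2008: gap = -2.8 × (7.51 - 5.97) = -4.312%, loss ≈ 22032 × 4.312/100 ≈ 950.
Year 2009: gap = -2.8 × (10.54 - 5.97) = -12.796%, loss ≈ 22032 × 12.796/100 ≈ 2819.
Year 2010: gap = -2.8 × (8.96 - 5.97) = -8.372%, loss ≈ 22032 × 8.372/100 ≈ 1845.
Total lost output = 1289 + 950 + 2819 + 1845 = 6903 billion.

$6,903 billion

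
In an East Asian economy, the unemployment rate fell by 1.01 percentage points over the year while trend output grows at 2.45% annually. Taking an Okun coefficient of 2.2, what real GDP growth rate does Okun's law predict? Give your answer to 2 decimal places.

Growth-rate Okun's law: g_Y = g_Y* - β × Δu.
g_Y = 2.45 - 2.2 × (-1.01) = 2.45 + 2.222 = 4.672%, i.e. 4.67% to 2 d.p.

4.67%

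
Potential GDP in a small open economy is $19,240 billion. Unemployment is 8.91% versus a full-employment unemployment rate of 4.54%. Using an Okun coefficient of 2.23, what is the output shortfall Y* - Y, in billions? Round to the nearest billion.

Output gap = -2.23 × (8.91 - 4.54) = -2.23 × 4.37 = -9.7451%.
Actual GDP ≈ 19240 × 0.902549 ≈ 17365 billion, so the shortfall is 19240 - 17365 = 1875 billion.

$1,875 billion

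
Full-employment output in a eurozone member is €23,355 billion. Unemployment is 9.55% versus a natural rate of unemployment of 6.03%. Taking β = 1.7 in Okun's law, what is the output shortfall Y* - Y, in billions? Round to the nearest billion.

Output gap = -1.7 × (9.55 - 6.03) = -1.7 × 3.52 = -5.984%.
Actual GDP ≈ 23355 × 0.94016 ≈ 21957 billion, so the shortfall is 23355 - 21957 = 1398 billion.

€1,398 billion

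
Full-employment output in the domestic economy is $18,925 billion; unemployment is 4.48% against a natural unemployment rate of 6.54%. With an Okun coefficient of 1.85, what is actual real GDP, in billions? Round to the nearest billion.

$19,646 billion

Unemployment gap = 4.48 - 6.54 = -2.06 points, so the output gap is -1.85 × (-2.06) = 3.811%.
Actual GDP = 18925 × (1 + 3.811/100) = 18925 × 1.03811 ≈ 19646 billion.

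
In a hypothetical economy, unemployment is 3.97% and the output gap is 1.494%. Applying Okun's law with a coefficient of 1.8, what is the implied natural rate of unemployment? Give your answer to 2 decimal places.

4.80%

From Okun's law, u - u* = -(output gap)/β = -(1.494)/1.8 = -0.83 points.
So u* = 3.97 + 0.83 = 4.80%.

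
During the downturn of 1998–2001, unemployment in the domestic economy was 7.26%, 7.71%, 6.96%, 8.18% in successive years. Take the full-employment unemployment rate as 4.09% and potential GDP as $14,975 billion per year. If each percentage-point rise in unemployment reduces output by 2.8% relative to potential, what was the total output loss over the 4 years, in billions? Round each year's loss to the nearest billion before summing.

$5,765 billion

Year 1998: gap = -2.8 × (7.26 - 4.09) = -8.876%, loss ≈ 14975 × 8.876/100 ≈ 1329.
Year 1999: gap = -2.8 × (7.71 - 4.09) = -10.136%, loss ≈ 14975 × 10.136/100 ≈ 1518.
Year 2000: gap = -2.8 × (6.96 - 4.09) = -8.036%, loss ≈ 14975 × 8.036/100 ≈ 1203.
Year 2001: gap = -2.8 × (8.18 - 4.09) = -11.452%, loss ≈ 14975 × 11.452/100 ≈ 1715.
Total lost output = 1329 + 1518 + 1203 + 1715 = 5765 billion.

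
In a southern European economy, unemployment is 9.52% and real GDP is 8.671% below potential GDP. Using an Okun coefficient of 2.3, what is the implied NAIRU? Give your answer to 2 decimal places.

From Okun's law, u - u* = -(output gap)/β = -(-8.671)/2.3 = 3.77 points.
So u* = 9.52 - 3.77 = 5.75%.

5.75%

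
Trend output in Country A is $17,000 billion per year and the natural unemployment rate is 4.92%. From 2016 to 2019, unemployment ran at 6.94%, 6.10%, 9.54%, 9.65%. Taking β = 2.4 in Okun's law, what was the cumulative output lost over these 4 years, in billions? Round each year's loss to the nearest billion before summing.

$5,120 billion

Year 2016: gap = -2.4 × (6.94 - 4.92) = -4.848%, loss ≈ 17000 × 4.848/100 ≈ 824.
Year 2017: gap = -2.4 × (6.1 - 4.92) = -2.832%, loss ≈ 17000 × 2.832/100 ≈ 481.
Year 2018: gap = -2.4 × (9.54 - 4.92) = -11.088%, loss ≈ 17000 × 11.088/100 ≈ 1885.
Year 2019: gap = -2.4 × (9.65 - 4.92) = -11.352%, loss ≈ 17000 × 11.352/100 ≈ 1930.
Total lost output = 824 + 481 + 1885 + 1930 = 5120 billion.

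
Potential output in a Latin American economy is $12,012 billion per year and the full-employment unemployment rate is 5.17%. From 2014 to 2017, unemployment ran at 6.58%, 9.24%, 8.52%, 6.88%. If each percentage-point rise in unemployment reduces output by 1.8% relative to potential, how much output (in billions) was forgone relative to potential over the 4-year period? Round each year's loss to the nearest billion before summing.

Year 2014: gap = -1.8 × (6.58 - 5.17) = -2.538%, loss ≈ 12012 × 2.538/100 ≈ 305.
Year 2015: gap = -1.8 × (9.24 - 5.17) = -7.326%, loss ≈ 12012 × 7.326/100 ≈ 880.
Year 2016: gap = -1.8 × (8.52 - 5.17) = -6.03%, loss ≈ 12012 × 6.03/100 ≈ 724.
Year 2017: gap = -1.8 × (6.88 - 5.17) = -3.078%, loss ≈ 12012 × 3.078/100 ≈ 370.
Total lost output = 305 + 880 + 724 + 370 = 2279 billion.

$2,279 billion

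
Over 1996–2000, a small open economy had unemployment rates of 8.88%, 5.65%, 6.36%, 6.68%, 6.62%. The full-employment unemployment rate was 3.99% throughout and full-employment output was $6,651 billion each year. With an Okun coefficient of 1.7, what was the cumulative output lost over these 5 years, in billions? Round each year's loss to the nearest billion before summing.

Year 1996: gap = -1.7 × (8.88 - 3.99) = -8.313%, loss ≈ 6651 × 8.313/100 ≈ 553.
Year 1997: gap = -1.7 × (5.65 - 3.99) = -2.822%, loss ≈ 6651 × 2.822/100 ≈ 188.
Year 1998: gap = -1.7 × (6.36 - 3.99) = -4.029%, loss ≈ 6651 × 4.029/100 ≈ 268.
Year 1999: gap = -1.7 × (6.68 - 3.99) = -4.573%, loss ≈ 6651 × 4.573/100 ≈ 304.
Year 2000: gap = -1.7 × (6.62 - 3.99) = -4.471%, loss ≈ 6651 × 4.471/100 ≈ 297.
Total lost output = 553 + 188 + 268 + 304 + 297 = 1610 billion.

$1,610 billion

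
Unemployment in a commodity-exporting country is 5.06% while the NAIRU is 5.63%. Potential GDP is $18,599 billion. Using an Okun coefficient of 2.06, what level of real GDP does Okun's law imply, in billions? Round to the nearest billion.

Unemployment gap = 5.06 - 5.63 = -0.57 points, so the output gap is -2.06 × (-0.57) = 1.1742%.
Actual GDP = 18599 × (1 + 1.1742/100) = 18599 × 1.011742 ≈ 18817 billion.

$18,817 billion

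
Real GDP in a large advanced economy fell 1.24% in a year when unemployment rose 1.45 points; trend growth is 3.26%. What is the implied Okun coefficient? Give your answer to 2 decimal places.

Growth form: g_Y = g_Y* - β × Δu, so β = (g_Y* - g_Y)/Δu.
β = (3.26 + 1.24)/1.45 = 4.5/1.45 = 3.10.

β ≈ 3.10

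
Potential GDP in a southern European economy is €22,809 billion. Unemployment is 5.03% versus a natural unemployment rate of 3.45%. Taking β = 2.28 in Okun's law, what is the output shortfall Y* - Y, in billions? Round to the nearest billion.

Output gap = -2.28 × (5.03 - 3.45) = -2.28 × 1.58 = -3.6024%.
Actual GDP ≈ 22809 × 0.963976 ≈ 21987 billion, so the shortfall is 22809 - 21987 = 822 billion.

€822 billion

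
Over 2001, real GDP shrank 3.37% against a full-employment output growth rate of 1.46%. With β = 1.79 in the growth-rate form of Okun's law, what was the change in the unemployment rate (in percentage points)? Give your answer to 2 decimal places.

2.70 percentage points

Growth-rate Okun's law: g_Y = g_Y* - β × Δu, so Δu = (g_Y* - g_Y)/β.
Δu = (1.46 + 3.37)/1.79 = 4.83/1.79 = 2.70 percentage points.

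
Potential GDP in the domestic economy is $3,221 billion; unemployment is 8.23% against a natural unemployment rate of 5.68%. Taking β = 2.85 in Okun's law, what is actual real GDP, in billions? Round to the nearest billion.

Unemployment gap = 8.23 - 5.68 = 2.55 points, so the output gap is -2.85 × 2.55 = -7.2675%.
Actual GDP = 3221 × (1 - 7.2675/100) = 3221 × 0.927325 ≈ 2987 billion.

$2,987 billion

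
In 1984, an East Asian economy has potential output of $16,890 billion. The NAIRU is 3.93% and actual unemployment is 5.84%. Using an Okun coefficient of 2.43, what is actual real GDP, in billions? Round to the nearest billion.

Unemployment gap = 5.84 - 3.93 = 1.91 points, so the output gap is -2.43 × 1.91 = -4.6413%.
Actual GDP = 16890 × (1 - 4.6413/100) = 16890 × 0.953587 ≈ 16106 billion.

$16,106 billion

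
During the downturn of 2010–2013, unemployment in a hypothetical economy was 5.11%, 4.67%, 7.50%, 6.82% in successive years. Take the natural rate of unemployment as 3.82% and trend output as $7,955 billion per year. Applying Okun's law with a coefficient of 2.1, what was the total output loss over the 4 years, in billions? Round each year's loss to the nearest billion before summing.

$1,474 billion

Year 2010: gap = -2.1 × (5.11 - 3.82) = -2.709%, loss ≈ 7955 × 2.709/100 ≈ 216.
Year 2011: gap = -2.1 × (4.67 - 3.82) = -1.785%, loss ≈ 7955 × 1.785/100 ≈ 142.
Year 2012: gap = -2.1 × (7.5 - 3.82) = -7.728%, loss ≈ 7955 × 7.728/100 ≈ 615.
Year 2013: gap = -2.1 × (6.82 - 3.82) = -6.3%, loss ≈ 7955 × 6.3/100 ≈ 501.
Total lost output = 216 + 142 + 615 + 501 = 1474 billion.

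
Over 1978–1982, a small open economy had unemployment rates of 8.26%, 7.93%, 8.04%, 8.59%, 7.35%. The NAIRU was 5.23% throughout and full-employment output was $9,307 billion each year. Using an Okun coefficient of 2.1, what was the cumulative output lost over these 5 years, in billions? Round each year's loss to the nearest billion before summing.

Year 1978: gap = -2.1 × (8.26 - 5.23) = -6.363%, loss ≈ 9307 × 6.363/100 ≈ 592.
Year 1979: gap = -2.1 × (7.93 - 5.23) = -5.67%, loss ≈ 9307 × 5.67/100 ≈ 528.
Year 1980: gap = -2.1 × (8.04 - 5.23) = -5.901%, loss ≈ 9307 × 5.901/100 ≈ 549.
Year 1981: gap = -2.1 × (8.59 - 5.23) = -7.056%, loss ≈ 9307 × 7.056/100 ≈ 657.
Year 1982: gap = -2.1 × (7.35 - 5.23) = -4.452%, loss ≈ 9307 × 4.452/100 ≈ 414.
Total lost output = 592 + 528 + 549 + 657 + 414 = 2740 billion.

$2,740 billion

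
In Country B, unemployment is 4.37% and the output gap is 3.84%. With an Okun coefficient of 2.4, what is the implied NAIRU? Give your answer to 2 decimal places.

From Okun's law, u - u* = -(output gap)/β = -(3.84)/2.4 = -1.6 points.
So u* = 4.37 + 1.6 = 5.97%.

5.97%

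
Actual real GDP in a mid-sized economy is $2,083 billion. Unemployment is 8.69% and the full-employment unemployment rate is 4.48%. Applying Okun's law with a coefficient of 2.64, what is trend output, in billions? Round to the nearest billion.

Unemployment gap = 8.69 - 4.48 = 4.21 points, so output gap = -2.64 × 4.21 = -11.1144%.
Since Y = Y* × (1 + gap/100), Y* = 2083/0.888856 ≈ 2343 billion.

$2,343 billion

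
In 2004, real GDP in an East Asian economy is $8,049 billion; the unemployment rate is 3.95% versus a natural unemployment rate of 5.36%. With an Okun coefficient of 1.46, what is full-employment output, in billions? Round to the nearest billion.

$7,887 billion

Unemployment gap = 3.95 - 5.36 = -1.41 points, so output gap = -1.46 × (-1.41) = 2.0586%.
Since Y = Y* × (1 + gap/100), Y* = 8049/1.020586 ≈ 7887 billion.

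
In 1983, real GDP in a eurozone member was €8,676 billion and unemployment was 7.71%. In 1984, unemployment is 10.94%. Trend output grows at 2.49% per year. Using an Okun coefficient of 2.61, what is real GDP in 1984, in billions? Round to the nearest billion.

Δu = 10.94 - 7.71 = 3.23 points.
Okun's law (growth form): g_Y = g_Y* - β × Δu = 2.49 - 2.61 × (3.23) = 2.49 - 8.4303 = -5.9403%.
Real GDP in the next year = 8676 × (1 - 5.9403/100) = 8676 × 0.940597 ≈ 8161 billion.

€8,161 billion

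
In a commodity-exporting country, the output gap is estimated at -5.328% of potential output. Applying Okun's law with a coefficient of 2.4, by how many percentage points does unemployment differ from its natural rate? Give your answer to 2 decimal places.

Okun's law: output gap = -β × (u - u*), so u - u* = -(output gap)/β.
u - u* = -(-5.328)/2.4 = 2.22 percentage points.

2.22 percentage points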